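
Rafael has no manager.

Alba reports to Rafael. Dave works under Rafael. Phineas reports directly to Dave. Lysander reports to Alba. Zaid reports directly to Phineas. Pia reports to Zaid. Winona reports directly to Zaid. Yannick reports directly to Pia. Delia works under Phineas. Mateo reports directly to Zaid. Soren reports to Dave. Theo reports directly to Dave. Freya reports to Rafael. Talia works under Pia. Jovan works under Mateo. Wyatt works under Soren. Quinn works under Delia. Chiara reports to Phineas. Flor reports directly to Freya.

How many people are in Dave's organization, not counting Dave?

Dave directly manages Phineas, Soren, Theo. Under Phineas: Chiara, Delia, Quinn, Zaid, Mateo, Jovan, Winona, Pia, Talia, Yannick (10). Under Soren: Wyatt (1). Theo has no reports. So Dave's organization is 3 direct reports plus everyone under them: 11 + 2 + 1 = 14.

14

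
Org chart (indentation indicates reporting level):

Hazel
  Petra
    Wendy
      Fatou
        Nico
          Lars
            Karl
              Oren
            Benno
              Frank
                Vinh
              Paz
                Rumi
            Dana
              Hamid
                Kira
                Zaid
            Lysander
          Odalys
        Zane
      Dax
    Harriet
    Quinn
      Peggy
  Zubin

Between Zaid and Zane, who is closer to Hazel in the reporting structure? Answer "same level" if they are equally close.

Zaid is 8 levels below Hazel; Zane is 4. Zane is higher.

Zane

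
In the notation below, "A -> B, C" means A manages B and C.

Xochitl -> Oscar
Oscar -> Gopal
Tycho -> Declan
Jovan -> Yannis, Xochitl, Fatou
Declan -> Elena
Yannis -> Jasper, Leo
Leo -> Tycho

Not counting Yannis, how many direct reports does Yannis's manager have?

2

Yannis reports to Jovan. Jovan's other direct reports are Xochitl, Fatou — 2 peers.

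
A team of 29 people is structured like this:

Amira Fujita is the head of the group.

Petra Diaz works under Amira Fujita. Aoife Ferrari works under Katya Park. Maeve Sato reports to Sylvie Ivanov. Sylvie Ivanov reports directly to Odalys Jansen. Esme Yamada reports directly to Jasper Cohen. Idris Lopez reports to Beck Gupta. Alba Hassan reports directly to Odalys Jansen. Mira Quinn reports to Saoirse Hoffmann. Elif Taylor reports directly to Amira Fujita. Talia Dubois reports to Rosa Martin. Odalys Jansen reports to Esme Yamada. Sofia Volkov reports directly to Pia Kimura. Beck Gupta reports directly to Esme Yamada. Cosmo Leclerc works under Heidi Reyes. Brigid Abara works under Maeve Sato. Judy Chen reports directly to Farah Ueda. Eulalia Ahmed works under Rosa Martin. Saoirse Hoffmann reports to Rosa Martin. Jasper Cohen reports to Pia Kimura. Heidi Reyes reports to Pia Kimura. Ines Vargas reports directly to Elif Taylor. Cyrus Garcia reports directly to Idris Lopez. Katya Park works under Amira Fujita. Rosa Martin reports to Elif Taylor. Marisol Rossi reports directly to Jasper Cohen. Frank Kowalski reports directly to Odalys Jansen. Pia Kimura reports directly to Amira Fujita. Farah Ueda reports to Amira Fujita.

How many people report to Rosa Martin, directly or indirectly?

4

Rosa Martin directly manages Talia Dubois, Saoirse Hoffmann, Eulalia Ahmed. Talia Dubois has no reports. Under Saoirse Hoffmann: Mira Quinn (1). Eulalia Ahmed has no reports. So Rosa Martin's organization is 3 direct reports plus everyone under them: 1 + 2 + 1 = 4.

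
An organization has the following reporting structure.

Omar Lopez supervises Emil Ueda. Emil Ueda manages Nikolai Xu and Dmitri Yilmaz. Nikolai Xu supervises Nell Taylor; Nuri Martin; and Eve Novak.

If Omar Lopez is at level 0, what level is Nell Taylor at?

3

Chain from Nell Taylor up to Omar Lopez: Nell Taylor → Nikolai Xu → Emil Ueda → Omar Lopez. That is 3 steps up, so Nell Taylor is 3 levels below Omar Lopez.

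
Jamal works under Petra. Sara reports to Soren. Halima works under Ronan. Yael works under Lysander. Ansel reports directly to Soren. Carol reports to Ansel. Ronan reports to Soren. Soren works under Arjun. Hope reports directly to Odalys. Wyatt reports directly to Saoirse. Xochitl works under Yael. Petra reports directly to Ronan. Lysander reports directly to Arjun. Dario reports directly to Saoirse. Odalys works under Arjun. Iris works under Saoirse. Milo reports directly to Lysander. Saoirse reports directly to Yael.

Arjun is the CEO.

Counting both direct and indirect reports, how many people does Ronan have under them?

3

Ronan directly manages Halima, Petra. Halima has no reports. Under Petra: Jamal (1). So Ronan's organization is 2 direct reports plus everyone under them: 1 + 2 = 3.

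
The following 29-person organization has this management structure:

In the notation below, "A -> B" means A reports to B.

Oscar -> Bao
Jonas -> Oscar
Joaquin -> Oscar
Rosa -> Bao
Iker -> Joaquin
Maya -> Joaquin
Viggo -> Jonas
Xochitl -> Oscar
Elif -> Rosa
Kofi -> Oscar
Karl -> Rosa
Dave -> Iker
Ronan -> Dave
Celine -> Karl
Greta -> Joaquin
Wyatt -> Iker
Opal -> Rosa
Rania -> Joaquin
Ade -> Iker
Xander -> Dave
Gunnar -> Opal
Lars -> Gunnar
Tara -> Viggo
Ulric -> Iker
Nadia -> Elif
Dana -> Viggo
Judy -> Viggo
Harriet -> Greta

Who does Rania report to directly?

Joaquin

Rania reports directly to Joaquin.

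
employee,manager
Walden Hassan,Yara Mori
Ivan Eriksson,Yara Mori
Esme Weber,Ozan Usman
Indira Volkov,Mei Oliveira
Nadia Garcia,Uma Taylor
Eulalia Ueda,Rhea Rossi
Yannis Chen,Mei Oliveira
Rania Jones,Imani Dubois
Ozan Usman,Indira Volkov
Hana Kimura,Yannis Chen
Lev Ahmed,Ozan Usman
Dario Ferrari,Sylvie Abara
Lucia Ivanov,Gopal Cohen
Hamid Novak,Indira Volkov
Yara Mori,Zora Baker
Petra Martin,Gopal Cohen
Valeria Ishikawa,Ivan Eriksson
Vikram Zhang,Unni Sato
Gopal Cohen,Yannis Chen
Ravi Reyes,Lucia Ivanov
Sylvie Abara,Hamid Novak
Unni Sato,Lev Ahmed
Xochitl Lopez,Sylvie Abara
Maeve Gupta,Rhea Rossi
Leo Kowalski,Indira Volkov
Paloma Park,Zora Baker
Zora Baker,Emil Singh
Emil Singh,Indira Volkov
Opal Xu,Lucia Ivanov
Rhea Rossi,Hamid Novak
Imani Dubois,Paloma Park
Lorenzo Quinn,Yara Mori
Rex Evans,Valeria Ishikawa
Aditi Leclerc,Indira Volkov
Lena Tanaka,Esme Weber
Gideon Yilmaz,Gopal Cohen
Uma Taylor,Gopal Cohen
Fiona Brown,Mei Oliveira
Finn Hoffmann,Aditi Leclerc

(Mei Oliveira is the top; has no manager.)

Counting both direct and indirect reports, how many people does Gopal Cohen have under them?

Gopal Cohen directly manages Lucia Ivanov, Petra Martin, Uma Taylor, Gideon Yilmaz. Under Lucia Ivanov: Opal Xu, Ravi Reyes (2). Petra Martin has no reports. Under Uma Taylor: Nadia Garcia (1). Gideon Yilmaz has no reports. So Gopal Cohen's organization is 4 direct reports plus everyone under them: 3 + 1 + 2 + 1 = 7.

7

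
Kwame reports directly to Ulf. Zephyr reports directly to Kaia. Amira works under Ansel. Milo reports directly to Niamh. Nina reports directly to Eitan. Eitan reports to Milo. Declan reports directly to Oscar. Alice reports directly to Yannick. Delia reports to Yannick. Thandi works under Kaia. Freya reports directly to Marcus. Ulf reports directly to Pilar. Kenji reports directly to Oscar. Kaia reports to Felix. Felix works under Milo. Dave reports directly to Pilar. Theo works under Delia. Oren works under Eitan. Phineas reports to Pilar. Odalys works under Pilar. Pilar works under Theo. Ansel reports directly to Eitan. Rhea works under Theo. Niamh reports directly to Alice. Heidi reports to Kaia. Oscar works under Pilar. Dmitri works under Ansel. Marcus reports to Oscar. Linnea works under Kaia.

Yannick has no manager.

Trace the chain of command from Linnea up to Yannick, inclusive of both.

Linnea -> Kaia -> Felix -> Milo -> Niamh -> Alice -> Yannick

Linnea reports to Kaia. Kaia reports to Felix. Felix reports to Milo. Milo reports to Niamh. Niamh reports to Alice. Alice reports to Yannick. Yannick is at the top.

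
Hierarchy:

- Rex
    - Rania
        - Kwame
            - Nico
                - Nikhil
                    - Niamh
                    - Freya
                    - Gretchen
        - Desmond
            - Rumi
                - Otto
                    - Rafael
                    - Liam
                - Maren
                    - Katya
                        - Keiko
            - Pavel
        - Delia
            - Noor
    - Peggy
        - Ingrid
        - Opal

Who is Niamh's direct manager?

Niamh reports directly to Nikhil.

Nikhil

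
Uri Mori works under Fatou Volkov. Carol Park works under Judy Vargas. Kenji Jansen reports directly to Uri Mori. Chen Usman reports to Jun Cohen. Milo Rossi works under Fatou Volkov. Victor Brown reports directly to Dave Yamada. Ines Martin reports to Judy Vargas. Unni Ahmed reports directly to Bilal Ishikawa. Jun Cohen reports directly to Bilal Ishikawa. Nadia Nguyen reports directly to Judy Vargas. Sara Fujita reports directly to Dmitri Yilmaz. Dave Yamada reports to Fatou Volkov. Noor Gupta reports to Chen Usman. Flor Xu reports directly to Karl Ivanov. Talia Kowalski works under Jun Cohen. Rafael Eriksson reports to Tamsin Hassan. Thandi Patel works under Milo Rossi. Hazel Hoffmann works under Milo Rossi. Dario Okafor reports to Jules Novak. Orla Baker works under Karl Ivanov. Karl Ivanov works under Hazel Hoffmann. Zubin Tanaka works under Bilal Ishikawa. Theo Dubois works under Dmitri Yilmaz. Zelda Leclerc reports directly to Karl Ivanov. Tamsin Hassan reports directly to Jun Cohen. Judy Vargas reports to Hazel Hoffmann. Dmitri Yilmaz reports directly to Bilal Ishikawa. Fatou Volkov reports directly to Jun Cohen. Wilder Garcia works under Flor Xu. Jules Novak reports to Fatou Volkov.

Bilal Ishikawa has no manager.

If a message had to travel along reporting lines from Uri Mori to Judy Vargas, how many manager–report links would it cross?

Uri Mori is 1 level below Fatou Volkov, and Judy Vargas is 3 levels below Fatou Volkov (their lowest common manager). The shortest path runs up from Uri Mori to Fatou Volkov and back down to Judy Vargas: 1 + 3 = 4 links.

4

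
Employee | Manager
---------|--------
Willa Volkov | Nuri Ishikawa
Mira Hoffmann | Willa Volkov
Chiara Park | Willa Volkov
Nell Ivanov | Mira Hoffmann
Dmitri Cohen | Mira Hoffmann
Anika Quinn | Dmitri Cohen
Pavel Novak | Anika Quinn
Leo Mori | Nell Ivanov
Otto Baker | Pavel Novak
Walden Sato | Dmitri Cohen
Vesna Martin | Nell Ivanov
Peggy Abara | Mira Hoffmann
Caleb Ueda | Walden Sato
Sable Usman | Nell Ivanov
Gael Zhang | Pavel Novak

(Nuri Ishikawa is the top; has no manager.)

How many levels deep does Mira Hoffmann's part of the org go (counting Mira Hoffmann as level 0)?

The longest chain under Mira Hoffmann runs Mira Hoffmann → Dmitri Cohen → Anika Quinn → Pavel Novak → Gael Zhang, which is 4 levels below Mira Hoffmann.

4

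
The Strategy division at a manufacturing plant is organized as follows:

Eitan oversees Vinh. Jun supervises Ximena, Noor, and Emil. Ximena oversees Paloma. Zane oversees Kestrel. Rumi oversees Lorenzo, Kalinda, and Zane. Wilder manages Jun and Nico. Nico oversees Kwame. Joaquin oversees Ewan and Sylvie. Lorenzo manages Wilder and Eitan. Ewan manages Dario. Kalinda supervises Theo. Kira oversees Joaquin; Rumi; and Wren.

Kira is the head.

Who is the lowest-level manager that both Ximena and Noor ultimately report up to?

Ximena's chain of managers is Jun, Wilder, Lorenzo, Rumi, Kira. Noor's chain of managers is Jun, Wilder, Lorenzo, Rumi, Kira. The first manager that appears in both chains is Jun.

Jun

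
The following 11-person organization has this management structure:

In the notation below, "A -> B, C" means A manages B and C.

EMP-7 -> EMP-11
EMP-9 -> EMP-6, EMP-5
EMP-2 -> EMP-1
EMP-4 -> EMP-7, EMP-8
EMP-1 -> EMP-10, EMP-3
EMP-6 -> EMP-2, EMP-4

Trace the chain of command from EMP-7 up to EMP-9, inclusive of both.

EMP-7 -> EMP-4 -> EMP-6 -> EMP-9

EMP-7 reports to EMP-4. EMP-4 reports to EMP-6. EMP-6 reports to EMP-9. EMP-9 is at the top.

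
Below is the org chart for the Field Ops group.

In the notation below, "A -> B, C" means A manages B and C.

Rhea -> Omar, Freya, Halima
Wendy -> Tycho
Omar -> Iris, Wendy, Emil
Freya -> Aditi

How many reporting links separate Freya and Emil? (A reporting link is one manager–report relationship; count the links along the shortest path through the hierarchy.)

3

Freya is 1 level below Rhea, and Emil is 2 levels below Rhea (their lowest common manager). The shortest path runs up from Freya to Rhea and back down to Emil: 1 + 2 = 3 links.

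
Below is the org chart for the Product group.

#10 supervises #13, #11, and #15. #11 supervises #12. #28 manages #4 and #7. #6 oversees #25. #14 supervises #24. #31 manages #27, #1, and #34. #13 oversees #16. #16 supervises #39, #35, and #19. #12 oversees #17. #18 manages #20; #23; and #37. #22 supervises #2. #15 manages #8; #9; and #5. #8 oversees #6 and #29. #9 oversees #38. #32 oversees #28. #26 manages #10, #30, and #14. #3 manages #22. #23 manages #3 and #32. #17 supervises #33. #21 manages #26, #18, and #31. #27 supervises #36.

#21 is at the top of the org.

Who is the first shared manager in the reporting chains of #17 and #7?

#17's chain of managers is #12, #11, #10, #26, #21. #7's chain of managers is #28, #32, #23, #18, #21. The first manager that appears in both chains is #21.

#21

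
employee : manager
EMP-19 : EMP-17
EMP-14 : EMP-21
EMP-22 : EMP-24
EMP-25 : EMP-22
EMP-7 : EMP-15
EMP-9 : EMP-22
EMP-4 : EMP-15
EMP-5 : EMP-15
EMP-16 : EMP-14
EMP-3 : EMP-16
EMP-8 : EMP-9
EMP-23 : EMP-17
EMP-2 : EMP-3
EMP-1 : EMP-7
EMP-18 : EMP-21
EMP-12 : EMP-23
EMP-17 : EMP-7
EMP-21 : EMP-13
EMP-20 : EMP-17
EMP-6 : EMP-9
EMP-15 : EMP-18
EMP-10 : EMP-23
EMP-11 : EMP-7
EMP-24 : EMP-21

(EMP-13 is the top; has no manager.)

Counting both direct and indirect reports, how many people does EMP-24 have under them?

EMP-24 directly manages EMP-22. Under EMP-22: EMP-25, EMP-9, EMP-6, EMP-8 (4). That's 5 in total.

5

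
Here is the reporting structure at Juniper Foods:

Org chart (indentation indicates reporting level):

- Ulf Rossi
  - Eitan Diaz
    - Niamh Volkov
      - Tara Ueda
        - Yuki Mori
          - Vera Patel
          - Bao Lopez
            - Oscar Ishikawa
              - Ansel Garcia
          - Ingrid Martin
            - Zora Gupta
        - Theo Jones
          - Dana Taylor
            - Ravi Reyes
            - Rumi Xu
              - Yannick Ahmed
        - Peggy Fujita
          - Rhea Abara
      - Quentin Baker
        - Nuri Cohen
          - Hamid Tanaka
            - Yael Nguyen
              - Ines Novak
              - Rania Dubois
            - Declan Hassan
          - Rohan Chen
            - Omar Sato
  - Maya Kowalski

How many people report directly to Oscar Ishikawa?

1

Oscar Ishikawa directly manages Ansel Garcia. That is 1 direct report.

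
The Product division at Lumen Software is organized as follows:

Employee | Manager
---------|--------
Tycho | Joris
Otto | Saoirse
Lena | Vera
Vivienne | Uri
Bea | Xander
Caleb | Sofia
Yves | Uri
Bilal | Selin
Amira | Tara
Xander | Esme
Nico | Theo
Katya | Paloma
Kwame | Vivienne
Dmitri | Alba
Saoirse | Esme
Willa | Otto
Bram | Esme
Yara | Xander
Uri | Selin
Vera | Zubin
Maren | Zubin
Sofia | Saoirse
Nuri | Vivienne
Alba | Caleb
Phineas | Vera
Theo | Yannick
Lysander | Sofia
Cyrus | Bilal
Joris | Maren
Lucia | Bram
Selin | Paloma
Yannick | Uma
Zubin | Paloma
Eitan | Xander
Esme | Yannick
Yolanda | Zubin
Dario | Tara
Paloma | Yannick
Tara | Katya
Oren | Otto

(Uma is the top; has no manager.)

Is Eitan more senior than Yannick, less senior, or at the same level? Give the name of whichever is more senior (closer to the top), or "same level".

Yannick

Eitan is 4 levels below Uma; Yannick is 1. Yannick is higher.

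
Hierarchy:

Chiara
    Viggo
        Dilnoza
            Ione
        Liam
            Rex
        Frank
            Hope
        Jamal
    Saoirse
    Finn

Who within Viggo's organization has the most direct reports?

Direct-report counts within Viggo's organization: Viggo has 4; Frank has 1; Liam has 1; Dilnoza has 1. The largest is 4, held by Viggo.

Viggo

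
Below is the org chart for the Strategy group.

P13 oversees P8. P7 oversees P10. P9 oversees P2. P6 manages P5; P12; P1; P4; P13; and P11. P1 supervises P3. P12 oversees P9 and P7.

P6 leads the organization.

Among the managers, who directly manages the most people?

P6

Direct-report counts: P6 has 6; P13 has 1; P1 has 1; P12 has 2; P7 has 1; P9 has 1. The largest is 6, held by P6.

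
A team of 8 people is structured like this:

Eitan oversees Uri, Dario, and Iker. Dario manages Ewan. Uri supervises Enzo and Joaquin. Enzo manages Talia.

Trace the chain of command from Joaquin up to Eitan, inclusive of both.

Joaquin -> Uri -> Eitan

Joaquin reports to Uri. Uri reports to Eitan. Eitan is at the top.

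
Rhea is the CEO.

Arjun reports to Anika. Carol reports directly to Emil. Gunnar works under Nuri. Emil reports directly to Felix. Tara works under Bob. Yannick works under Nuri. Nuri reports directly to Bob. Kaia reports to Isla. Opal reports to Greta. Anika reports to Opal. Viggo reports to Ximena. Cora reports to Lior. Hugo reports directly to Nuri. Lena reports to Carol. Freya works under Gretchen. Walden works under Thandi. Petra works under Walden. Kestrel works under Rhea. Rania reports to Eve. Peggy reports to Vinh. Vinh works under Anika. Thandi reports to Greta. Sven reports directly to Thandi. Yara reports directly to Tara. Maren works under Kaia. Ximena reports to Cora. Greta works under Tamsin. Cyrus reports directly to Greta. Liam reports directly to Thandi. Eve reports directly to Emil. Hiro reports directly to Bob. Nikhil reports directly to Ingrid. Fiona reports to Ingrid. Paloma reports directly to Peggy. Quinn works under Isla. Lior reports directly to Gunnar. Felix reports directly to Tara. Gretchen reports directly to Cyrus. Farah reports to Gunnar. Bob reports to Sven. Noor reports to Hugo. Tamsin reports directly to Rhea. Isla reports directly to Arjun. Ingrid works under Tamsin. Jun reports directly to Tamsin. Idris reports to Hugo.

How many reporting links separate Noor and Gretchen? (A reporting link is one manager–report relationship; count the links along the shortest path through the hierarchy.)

Noor is 6 levels below Greta, and Gretchen is 2 levels below Greta (their lowest common manager). The shortest path runs up from Noor to Greta and back down to Gretchen: 6 + 2 = 8 links.

8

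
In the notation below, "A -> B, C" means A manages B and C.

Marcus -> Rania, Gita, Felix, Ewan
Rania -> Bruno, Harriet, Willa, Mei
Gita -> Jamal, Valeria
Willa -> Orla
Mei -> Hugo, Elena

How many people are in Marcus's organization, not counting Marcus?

Marcus directly manages Rania, Gita, Felix, Ewan. Under Rania: Mei, Elena, Hugo, Willa, Orla, Harriet, Bruno (7). Under Gita: Valeria, Jamal (2). Felix has no reports. Ewan has no reports. So Marcus's organization is 4 direct reports plus everyone under them: 8 + 3 + 1 + 1 = 13.

13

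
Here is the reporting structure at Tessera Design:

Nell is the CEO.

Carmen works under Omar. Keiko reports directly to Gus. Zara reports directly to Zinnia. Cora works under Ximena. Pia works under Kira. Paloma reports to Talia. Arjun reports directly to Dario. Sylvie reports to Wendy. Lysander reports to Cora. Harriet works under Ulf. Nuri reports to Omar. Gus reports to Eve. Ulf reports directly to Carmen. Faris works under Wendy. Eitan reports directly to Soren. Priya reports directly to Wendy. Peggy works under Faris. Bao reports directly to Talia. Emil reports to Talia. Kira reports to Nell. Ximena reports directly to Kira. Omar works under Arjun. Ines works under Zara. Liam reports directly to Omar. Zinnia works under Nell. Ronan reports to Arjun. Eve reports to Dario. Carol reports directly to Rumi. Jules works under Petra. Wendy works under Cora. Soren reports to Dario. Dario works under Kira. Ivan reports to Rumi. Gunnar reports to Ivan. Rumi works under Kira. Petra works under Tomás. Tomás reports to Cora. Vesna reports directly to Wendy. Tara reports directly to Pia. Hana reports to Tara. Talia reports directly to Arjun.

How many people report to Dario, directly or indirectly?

17

Dario directly manages Arjun, Eve, Soren. Under Arjun: Talia, Bao, Emil, Paloma, Ronan, Omar, Liam, Nuri, Carmen, Ulf, Harriet (11). Under Eve: Gus, Keiko (2). Under Soren: Eitan (1). So Dario's organization is 3 direct reports plus everyone under them: 12 + 3 + 2 = 17.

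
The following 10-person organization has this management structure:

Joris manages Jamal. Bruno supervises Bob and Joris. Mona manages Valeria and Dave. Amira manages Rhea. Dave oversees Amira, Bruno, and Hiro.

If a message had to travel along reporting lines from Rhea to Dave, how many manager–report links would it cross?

Rhea is in Dave's organization: the chain from Rhea up to Dave is Rhea → Amira → Dave, which is 2 links.

2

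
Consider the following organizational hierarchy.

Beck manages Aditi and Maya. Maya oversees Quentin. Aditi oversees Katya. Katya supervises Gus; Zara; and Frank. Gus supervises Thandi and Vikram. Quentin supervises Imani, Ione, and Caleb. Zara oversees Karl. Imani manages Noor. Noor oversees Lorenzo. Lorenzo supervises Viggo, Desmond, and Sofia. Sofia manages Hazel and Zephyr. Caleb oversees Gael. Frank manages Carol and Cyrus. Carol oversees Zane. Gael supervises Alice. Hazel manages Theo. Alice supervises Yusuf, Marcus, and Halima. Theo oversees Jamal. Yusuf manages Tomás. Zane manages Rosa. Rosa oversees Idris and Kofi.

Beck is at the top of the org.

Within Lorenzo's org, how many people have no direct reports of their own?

4

The people in Lorenzo's organization with no one reporting to them are Zephyr, Jamal, Desmond, Viggo. That is 4.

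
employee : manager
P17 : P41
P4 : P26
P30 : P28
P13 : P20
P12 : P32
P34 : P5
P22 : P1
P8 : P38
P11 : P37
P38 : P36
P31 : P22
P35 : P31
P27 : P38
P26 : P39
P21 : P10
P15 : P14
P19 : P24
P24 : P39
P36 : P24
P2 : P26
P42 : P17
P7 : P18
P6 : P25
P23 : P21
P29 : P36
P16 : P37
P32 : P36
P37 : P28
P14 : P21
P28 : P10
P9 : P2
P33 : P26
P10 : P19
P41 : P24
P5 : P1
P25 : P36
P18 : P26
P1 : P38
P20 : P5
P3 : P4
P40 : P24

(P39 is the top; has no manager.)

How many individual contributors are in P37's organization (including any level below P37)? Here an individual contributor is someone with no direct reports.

The people in P37's organization with no one reporting to them are P11, P16. That is 2.

2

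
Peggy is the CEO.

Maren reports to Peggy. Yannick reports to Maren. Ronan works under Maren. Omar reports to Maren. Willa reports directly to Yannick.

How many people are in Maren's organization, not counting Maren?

Maren directly manages Yannick, Ronan, Omar. Under Yannick: Willa (1). Ronan has no reports. Omar has no reports. So Maren's organization is 3 direct reports plus everyone under them: 2 + 1 + 1 = 4.

4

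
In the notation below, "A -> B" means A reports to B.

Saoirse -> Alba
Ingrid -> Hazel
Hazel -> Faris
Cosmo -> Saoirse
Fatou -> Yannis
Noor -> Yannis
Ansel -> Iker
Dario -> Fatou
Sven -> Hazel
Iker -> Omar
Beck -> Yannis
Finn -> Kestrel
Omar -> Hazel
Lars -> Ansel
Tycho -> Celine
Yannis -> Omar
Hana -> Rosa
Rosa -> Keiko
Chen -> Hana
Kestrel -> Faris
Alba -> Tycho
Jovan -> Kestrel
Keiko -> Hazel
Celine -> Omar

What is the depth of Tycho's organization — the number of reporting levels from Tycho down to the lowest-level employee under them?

The longest chain under Tycho runs Tycho → Alba → Saoirse → Cosmo, which is 3 levels below Tycho.

3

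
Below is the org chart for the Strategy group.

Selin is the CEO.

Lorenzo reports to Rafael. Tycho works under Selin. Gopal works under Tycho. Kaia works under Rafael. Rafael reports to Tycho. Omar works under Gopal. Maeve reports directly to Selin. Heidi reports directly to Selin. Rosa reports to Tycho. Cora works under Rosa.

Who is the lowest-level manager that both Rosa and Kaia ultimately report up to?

Rosa's chain of managers is Tycho, Selin. Kaia's chain of managers is Rafael, Tycho, Selin. The first manager that appears in both chains is Tycho.

Tycho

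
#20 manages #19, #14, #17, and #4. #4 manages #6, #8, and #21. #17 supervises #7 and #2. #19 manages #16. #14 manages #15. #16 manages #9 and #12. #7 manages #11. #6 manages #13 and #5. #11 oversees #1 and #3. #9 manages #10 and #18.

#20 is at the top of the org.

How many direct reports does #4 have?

#4 directly manages #6, #8, #21. That is 3 direct reports.

3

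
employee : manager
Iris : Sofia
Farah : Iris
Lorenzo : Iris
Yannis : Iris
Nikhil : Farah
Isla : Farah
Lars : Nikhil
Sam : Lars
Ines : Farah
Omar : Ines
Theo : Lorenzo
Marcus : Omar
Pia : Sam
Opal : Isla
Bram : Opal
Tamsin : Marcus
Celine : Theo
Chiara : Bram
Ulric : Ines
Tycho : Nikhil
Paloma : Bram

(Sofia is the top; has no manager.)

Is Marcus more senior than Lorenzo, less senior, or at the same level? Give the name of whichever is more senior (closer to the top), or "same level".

Marcus is 5 levels below Sofia; Lorenzo is 2. Lorenzo is higher.

Lorenzo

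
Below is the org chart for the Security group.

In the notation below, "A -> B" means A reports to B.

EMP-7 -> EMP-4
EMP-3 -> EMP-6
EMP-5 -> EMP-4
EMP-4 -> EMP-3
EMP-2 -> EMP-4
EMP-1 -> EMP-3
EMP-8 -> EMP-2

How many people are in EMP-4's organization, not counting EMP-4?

EMP-4 directly manages EMP-7, EMP-2, EMP-5. EMP-7 has no reports. Under EMP-2: EMP-8 (1). EMP-5 has no reports. So EMP-4's organization is 3 direct reports plus everyone under them: 1 + 2 + 1 = 4.

4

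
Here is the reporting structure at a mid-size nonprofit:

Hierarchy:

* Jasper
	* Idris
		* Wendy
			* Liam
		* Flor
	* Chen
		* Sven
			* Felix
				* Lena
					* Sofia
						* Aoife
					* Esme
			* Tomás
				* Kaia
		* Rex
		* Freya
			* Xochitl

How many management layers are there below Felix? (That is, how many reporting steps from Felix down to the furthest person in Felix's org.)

3

The longest chain under Felix runs Felix → Lena → Sofia → Aoife, which is 3 levels below Felix.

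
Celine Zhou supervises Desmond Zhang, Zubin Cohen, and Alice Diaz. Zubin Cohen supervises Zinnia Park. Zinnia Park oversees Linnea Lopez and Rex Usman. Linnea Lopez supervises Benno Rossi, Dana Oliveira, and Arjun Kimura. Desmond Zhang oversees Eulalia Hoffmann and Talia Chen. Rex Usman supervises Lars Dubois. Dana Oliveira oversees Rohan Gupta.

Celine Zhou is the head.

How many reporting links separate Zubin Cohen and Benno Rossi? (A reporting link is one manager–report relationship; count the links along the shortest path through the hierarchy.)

Benno Rossi is in Zubin Cohen's organization: the chain from Benno Rossi up to Zubin Cohen is Benno Rossi → Linnea Lopez → Zinnia Park → Zubin Cohen, which is 3 links.

3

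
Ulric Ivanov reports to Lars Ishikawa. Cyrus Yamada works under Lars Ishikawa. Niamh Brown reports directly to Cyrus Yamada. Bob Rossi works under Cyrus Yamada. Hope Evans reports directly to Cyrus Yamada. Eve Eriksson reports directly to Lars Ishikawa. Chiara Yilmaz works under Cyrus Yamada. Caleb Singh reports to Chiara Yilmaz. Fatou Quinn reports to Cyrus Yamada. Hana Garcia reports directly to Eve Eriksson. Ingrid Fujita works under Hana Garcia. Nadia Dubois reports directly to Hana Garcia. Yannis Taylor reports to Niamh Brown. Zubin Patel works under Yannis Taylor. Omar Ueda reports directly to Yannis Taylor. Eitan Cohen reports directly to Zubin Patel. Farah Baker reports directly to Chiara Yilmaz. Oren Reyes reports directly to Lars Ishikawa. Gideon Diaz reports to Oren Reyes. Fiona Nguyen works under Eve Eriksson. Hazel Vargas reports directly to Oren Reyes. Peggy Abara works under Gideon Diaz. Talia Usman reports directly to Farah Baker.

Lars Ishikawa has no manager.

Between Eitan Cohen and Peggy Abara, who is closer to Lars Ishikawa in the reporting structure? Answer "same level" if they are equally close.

Peggy Abara

Eitan Cohen is 5 levels below Lars Ishikawa; Peggy Abara is 3. Peggy Abara is higher.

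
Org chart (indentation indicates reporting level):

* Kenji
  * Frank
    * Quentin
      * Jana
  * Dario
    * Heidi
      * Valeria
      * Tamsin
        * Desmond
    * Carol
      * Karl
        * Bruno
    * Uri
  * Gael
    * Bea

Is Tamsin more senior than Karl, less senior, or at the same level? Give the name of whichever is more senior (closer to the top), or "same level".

same level

Both Tamsin and Karl are 3 levels below Kenji.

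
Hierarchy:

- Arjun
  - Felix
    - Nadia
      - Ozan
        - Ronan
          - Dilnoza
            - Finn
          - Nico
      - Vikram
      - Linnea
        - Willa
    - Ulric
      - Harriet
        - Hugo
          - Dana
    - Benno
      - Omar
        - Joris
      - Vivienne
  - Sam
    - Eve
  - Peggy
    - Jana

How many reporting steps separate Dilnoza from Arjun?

Chain from Dilnoza up to Arjun: Dilnoza → Ronan → Ozan → Nadia → Felix → Arjun. That is 5 steps up, so Dilnoza is 5 levels below Arjun.

5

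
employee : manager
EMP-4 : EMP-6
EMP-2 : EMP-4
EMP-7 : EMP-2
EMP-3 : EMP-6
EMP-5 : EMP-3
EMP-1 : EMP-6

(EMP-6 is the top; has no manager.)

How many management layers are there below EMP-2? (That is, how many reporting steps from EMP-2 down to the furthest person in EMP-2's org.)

The longest chain under EMP-2 runs EMP-2 → EMP-7, which is 1 level below EMP-2.

1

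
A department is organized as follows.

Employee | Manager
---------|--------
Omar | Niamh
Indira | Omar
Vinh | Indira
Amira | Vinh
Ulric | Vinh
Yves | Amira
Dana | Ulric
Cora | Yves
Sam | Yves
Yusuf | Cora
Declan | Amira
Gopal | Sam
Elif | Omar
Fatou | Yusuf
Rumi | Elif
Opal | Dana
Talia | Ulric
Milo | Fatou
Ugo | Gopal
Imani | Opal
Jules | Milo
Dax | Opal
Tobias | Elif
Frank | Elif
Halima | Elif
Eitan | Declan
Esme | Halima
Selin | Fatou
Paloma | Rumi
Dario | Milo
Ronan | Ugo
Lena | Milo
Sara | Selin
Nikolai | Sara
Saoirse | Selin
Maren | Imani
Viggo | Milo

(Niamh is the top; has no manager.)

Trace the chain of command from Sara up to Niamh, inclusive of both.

Sara reports to Selin. Selin reports to Fatou. Fatou reports to Yusuf. Yusuf reports to Cora. Cora reports to Yves. Yves reports to Amira. Amira reports to Vinh. Vinh reports to Indira. Indira reports to Omar. Omar reports to Niamh. Niamh is at the top.

Sara -> Selin -> Fatou -> Yusuf -> Cora -> Yves -> Amira -> Vinh -> Indira -> Omar -> Niamh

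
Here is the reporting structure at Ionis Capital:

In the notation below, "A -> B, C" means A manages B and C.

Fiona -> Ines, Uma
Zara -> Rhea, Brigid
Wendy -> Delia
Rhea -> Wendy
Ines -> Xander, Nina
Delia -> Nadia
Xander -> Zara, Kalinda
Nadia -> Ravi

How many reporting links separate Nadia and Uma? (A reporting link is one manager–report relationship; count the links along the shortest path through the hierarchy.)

8

Nadia is 7 levels below Fiona, and Uma is 1 level below Fiona (their lowest common manager). The shortest path runs up from Nadia to Fiona and back down to Uma: 7 + 1 = 8 links.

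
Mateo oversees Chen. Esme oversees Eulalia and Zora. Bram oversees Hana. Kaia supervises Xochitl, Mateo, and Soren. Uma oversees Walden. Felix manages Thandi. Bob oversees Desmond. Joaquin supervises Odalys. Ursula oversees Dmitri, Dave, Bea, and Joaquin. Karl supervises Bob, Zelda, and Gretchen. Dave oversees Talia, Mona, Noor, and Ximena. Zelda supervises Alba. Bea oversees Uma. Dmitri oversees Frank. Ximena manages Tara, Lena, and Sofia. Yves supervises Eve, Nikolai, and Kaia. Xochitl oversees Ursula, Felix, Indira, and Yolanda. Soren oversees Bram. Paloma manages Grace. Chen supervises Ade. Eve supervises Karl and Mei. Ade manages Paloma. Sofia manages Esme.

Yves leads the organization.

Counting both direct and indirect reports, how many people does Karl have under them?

Karl directly manages Bob, Zelda, Gretchen. Under Bob: Desmond (1). Under Zelda: Alba (1). Gretchen has no reports. So Karl's organization is 3 direct reports plus everyone under them: 2 + 2 + 1 = 5.

5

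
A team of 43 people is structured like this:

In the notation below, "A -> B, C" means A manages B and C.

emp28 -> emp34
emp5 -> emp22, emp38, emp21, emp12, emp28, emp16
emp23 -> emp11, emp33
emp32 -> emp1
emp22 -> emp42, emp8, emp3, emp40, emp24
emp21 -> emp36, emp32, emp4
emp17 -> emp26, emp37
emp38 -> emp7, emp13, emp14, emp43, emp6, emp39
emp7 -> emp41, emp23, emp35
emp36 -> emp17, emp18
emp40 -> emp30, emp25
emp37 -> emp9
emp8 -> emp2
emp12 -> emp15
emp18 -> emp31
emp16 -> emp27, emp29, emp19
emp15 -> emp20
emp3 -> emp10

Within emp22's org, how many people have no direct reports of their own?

The people in emp22's organization with no one reporting to them are emp24, emp25, emp30, emp10, emp2, emp42. That is 6.

6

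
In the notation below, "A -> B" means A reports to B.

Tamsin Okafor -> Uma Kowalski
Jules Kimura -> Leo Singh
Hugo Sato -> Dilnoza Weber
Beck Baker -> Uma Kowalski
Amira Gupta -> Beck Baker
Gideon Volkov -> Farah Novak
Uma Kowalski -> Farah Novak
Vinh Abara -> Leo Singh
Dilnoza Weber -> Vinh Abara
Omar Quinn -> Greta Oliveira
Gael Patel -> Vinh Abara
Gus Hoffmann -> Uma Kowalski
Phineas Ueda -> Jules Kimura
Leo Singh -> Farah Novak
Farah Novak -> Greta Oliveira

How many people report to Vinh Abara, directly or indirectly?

3

Vinh Abara directly manages Gael Patel, Dilnoza Weber. Gael Patel has no reports. Under Dilnoza Weber: Hugo Sato (1). So Vinh Abara's organization is 2 direct reports plus everyone under them: 1 + 2 = 3.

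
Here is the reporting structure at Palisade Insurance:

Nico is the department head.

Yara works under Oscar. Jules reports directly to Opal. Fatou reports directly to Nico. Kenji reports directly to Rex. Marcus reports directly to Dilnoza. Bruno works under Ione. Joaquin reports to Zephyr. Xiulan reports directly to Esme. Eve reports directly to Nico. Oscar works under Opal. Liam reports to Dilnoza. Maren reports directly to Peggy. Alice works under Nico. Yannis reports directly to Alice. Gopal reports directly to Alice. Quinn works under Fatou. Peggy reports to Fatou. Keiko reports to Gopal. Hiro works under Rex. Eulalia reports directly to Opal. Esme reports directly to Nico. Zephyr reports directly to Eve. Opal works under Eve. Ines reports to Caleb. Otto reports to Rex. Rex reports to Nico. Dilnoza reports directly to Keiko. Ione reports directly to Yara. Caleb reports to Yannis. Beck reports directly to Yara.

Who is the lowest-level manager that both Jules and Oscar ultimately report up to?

Opal

Jules's chain of managers is Opal, Eve, Nico. Oscar's chain of managers is Opal, Eve, Nico. The first manager that appears in both chains is Opal.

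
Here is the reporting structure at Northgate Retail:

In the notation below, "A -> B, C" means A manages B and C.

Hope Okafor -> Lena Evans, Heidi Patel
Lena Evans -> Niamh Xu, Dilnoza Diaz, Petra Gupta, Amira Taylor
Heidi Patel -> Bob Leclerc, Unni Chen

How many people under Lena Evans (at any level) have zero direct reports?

4

The people in Lena Evans's organization with no one reporting to them are Amira Taylor, Petra Gupta, Dilnoza Diaz, Niamh Xu. That is 4.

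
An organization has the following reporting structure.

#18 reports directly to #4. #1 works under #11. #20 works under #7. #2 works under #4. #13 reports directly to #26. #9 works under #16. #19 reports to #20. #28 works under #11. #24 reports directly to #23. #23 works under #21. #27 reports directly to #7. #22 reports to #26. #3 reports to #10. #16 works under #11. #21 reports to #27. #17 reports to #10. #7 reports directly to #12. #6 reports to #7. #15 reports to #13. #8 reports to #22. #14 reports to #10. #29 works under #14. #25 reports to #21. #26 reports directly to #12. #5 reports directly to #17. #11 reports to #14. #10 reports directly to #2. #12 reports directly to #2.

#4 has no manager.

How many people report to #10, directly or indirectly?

10

#10 directly manages #17, #14, #3. Under #17: #5 (1). Under #14: #29, #11, #28, #16, #9, #1 (6). #3 has no reports. So #10's organization is 3 direct reports plus everyone under them: 2 + 7 + 1 = 10.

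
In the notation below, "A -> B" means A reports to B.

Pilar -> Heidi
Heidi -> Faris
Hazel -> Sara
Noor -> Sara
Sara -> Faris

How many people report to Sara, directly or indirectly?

Sara directly manages Hazel, Noor. Hazel has no reports. Noor has no reports. So Sara's organization is 2 direct reports plus everyone under them: 1 + 1 = 2.

2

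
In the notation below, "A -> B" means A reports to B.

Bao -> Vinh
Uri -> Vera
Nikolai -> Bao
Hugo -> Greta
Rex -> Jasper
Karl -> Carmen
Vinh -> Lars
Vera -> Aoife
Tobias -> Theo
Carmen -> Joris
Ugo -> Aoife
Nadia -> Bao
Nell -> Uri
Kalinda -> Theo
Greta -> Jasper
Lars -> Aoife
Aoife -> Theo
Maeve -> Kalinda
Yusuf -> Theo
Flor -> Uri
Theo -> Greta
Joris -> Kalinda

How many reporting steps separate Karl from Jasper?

Chain from Karl up to Jasper: Karl → Carmen → Joris → Kalinda → Theo → Greta → Jasper. That is 6 steps up, so Karl is 6 levels below Jasper.

6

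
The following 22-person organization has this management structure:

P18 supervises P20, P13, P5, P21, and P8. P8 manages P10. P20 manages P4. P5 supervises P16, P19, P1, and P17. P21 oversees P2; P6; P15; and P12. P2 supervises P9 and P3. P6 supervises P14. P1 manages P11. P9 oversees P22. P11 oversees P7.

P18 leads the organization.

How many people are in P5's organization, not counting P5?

P5 directly manages P16, P19, P1, P17. P16 has no reports. P19 has no reports. Under P1: P11, P7 (2). P17 has no reports. So P5's organization is 4 direct reports plus everyone under them: 1 + 1 + 3 + 1 = 6.

6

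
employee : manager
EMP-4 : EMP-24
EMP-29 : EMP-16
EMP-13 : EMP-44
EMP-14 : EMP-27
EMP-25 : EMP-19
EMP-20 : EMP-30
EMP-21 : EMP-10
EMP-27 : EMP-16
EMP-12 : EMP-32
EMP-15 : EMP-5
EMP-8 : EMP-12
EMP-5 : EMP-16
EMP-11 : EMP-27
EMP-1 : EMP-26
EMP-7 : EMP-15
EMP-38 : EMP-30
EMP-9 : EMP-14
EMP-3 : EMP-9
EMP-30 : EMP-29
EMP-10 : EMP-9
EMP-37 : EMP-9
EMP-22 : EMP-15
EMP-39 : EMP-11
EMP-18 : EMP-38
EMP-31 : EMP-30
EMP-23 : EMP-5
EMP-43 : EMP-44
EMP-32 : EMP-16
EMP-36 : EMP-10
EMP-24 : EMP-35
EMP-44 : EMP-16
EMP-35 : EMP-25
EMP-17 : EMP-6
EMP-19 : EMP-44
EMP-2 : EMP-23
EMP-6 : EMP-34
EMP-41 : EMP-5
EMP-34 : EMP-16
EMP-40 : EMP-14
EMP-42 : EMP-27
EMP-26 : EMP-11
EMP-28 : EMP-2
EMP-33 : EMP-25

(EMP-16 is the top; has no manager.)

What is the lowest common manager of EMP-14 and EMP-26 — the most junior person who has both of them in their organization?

EMP-27

EMP-14's chain of managers is EMP-27, EMP-16. EMP-26's chain of managers is EMP-11, EMP-27, EMP-16. The first manager that appears in both chains is EMP-27.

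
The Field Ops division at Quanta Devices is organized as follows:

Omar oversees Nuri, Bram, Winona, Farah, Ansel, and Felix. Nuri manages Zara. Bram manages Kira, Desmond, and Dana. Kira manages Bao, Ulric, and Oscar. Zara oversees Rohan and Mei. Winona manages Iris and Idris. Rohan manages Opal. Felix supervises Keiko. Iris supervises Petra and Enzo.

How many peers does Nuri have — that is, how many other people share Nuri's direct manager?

Nuri reports to Omar. Omar's other direct reports are Bram, Winona, Farah, Ansel, Felix — 5 peers.

5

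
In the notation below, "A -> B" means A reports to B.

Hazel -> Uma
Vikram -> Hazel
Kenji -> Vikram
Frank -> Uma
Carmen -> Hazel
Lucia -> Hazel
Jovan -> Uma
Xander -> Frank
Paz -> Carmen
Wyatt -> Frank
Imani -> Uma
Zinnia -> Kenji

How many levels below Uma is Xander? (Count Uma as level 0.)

Chain from Xander up to Uma: Xander → Frank → Uma. That is 2 steps up, so Xander is 2 levels below Uma.

2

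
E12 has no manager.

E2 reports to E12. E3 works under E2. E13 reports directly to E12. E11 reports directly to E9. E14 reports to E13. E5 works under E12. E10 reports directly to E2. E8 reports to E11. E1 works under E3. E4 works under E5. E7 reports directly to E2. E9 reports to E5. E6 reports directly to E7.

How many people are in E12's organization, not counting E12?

13

E12 directly manages E5, E2, E13. Under E5: E4, E9, E11, E8 (4). Under E2: E3, E1, E7, E6, E10 (5). Under E13: E14 (1). So E12's organization is 3 direct reports plus everyone under them: 5 + 6 + 2 = 13.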